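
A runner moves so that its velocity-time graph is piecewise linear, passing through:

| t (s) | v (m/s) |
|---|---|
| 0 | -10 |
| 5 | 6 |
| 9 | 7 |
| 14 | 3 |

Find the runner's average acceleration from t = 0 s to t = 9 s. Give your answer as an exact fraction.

Average acceleration = Δv/Δt = (7 − -10)/(9 − 0) = 17/9 m/s².

17/9 m/s²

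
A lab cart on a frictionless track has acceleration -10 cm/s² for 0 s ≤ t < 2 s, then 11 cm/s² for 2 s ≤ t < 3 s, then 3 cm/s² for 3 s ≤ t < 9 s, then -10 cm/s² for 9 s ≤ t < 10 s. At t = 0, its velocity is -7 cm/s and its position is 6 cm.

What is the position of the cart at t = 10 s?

-94.5 cm

On each constant-a segment, Δv = aΔt and Δx = v₀Δt + ½aΔt²; chain segment to segment.
0–2 s: v starts -7 cm/s; Δx = -7·2 + ½·-10·2² = -34 cm; v ends -27 cm/s.
2–3 s: v starts -27 cm/s; Δx = -27·1 + ½·11·1² = -21.5 cm; v ends -16 cm/s.
3–9 s: v starts -16 cm/s; Δx = -16·6 + ½·3·6² = -42 cm; v ends 2 cm/s.
9–10 s: v starts 2 cm/s; Δx = 2·1 + ½·-10·1² = -3 cm; v ends -8 cm/s.
x(10) = 6 + Σ Δx = -94.5 cm.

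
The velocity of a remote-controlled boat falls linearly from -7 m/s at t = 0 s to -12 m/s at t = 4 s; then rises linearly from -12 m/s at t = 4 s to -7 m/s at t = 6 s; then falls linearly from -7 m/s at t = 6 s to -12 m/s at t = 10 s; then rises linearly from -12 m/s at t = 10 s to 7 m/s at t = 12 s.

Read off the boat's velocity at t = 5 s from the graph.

-9.5 m/s

On 4–6 s the graph is linear from -12 to -7 m/s: v(5) = -12 + (-7 − -12)·(5 − 4)/(6 − 4) = -9.5 m/s.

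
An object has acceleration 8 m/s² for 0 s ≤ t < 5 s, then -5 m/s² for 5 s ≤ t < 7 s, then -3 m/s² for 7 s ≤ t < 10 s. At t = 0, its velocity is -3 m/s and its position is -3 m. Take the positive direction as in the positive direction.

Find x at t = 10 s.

On each constant-a segment, Δv = aΔt and Δx = v₀Δt + ½aΔt²; chain segment to segment.
0–5 s: v starts -3 m/s; Δx = -3·5 + ½·8·5² = 85 m; v ends 37 m/s.
5–7 s: v starts 37 m/s; Δx = 37·2 + ½·-5·2² = 64 m; v ends 27 m/s.
7–10 s: v starts 27 m/s; Δx = 27·3 + ½·-3·3² = 67.5 m; v ends 18 m/s.
x(10) = -3 + Σ Δx = 213.5 m.

213.5 m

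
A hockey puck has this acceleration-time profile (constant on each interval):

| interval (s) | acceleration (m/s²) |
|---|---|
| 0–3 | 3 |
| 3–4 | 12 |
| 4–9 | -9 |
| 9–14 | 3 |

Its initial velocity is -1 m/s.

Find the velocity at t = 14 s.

-10 m/s

Δv equals the area under the a-t graph; then v = v₀ + Δv.
0–3 s: 3 × 3 = 9 m/s
3–4 s: 12 × 1 = 12 m/s
4–9 s: -9 × 5 = -45 m/s
9–14 s: 3 × 5 = 15 m/s
Δv = -9 m/s, so v(14) = -1 + (-9) = -10 m/s.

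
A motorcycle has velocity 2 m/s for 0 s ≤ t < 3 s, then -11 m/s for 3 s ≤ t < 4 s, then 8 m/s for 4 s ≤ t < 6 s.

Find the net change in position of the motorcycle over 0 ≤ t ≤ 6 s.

11 m

Displacement is the signed area under the v-t curve.
0–3 s: 2 × 3 = 6 m
3–4 s: -11 × 1 = -11 m
4–6 s: 8 × 2 = 16 m
Net displacement = 11 m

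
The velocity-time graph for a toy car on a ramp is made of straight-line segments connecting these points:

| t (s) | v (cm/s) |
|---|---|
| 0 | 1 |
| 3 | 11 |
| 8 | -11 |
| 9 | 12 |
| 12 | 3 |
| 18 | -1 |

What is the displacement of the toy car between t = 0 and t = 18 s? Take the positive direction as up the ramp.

47 cm

Net displacement equals the area under the velocity-time graph (areas below the axis count negative).
0–3 s: ½(1 + 11)(3) = 18 cm
3–8 s: ½(11 + -11)(5) = 0 cm
8–9 s: ½(-11 + 12)(1) = 0.5 cm
9–12 s: ½(12 + 3)(3) = 22.5 cm
12–18 s: ½(3 + -1)(6) = 6 cm
Net displacement = 47 cm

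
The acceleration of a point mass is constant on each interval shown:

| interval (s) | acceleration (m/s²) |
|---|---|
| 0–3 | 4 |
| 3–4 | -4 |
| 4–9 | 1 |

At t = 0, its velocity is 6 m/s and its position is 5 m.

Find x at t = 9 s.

139.5 m

On each constant-a segment, Δv = aΔt and Δx = v₀Δt + ½aΔt²; chain segment to segment.
0–3 s: v starts 6 m/s; Δx = 6·3 + ½·4·3² = 36 m; v ends 18 m/s.
3–4 s: v starts 18 m/s; Δx = 18·1 + ½·-4·1² = 16 m; v ends 14 m/s.
4–9 s: v starts 14 m/s; Δx = 14·5 + ½·1·5² = 82.5 m; v ends 19 m/s.
x(9) = 5 + Σ Δx = 139.5 m.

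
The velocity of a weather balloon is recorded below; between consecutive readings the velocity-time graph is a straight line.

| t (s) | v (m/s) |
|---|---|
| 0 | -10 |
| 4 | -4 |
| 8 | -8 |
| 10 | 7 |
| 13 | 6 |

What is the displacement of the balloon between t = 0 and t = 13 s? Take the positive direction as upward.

Displacement is the signed area under the v-t curve.
0–4 s: ½(-10 + -4)(4) = -28 m
4–8 s: ½(-4 + -8)(4) = -24 m
8–10 s: ½(-8 + 7)(2) = -1 m
10–13 s: ½(7 + 6)(3) = 19.5 m
Net displacement = -33.5 m

-33.5 m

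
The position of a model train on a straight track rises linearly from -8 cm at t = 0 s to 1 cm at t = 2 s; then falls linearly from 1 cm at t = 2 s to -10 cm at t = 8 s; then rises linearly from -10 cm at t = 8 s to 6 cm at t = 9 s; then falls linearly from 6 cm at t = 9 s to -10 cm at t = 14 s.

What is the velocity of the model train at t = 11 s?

Velocity is the slope of the x-t graph on 9–14 s: (-10 − 6)/(14 − 9) = -3.2 cm/s.

-3.2 cm/s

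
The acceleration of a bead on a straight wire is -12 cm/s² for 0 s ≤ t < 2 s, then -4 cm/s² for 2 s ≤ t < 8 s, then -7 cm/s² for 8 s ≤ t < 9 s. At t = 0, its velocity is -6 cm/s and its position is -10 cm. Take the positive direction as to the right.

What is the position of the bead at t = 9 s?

-355.5 cm

On each constant-a segment, Δv = aΔt and Δx = v₀Δt + ½aΔt²; chain segment to segment.
0–2 s: v starts -6 cm/s; Δx = -6·2 + ½·-12·2² = -36 cm; v ends -30 cm/s.
2–8 s: v starts -30 cm/s; Δx = -30·6 + ½·-4·6² = -252 cm; v ends -54 cm/s.
8–9 s: v starts -54 cm/s; Δx = -54·1 + ½·-7·1² = -57.5 cm; v ends -61 cm/s.
x(9) = -10 + Σ Δx = -355.5 cm.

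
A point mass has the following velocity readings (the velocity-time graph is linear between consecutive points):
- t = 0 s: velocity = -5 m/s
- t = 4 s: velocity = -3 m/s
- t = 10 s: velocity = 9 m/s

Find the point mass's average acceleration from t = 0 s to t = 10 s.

1.4 m/s²

Average acceleration = Δv/Δt = (9 − -5)/(10 − 0) = 1.4 m/s².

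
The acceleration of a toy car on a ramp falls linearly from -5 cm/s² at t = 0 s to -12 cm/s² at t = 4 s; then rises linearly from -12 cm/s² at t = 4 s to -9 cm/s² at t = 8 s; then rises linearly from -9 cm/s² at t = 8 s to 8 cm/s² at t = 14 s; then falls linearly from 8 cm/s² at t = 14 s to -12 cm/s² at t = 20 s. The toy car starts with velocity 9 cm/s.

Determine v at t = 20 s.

Δv equals the area under the a-t graph; then v = v₀ + Δv.
0–4 s: ½(-5 + -12)(4) = -34 cm/s
4–8 s: ½(-12 + -9)(4) = -42 cm/s
8–14 s: ½(-9 + 8)(6) = -3 cm/s
14–20 s: ½(8 + -12)(6) = -12 cm/s
Δv = -91 cm/s, so v(20) = 9 + (-91) = -82 cm/s.

-82 cm/s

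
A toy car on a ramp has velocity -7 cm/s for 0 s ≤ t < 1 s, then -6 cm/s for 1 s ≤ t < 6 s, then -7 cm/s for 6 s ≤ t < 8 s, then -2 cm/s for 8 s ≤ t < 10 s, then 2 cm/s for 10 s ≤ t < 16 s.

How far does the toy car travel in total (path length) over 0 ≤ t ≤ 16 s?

Total distance travelled is ∫|v| dt — sum the magnitudes of each area piece.
0–1 s: |-7| × 1 = 7 cm
1–6 s: |-6| × 5 = 30 cm
6–8 s: |-7| × 2 = 14 cm
8–10 s: |-2| × 2 = 4 cm
10–16 s: |2| × 6 = 12 cm
Total distance = 67 cm

67 cm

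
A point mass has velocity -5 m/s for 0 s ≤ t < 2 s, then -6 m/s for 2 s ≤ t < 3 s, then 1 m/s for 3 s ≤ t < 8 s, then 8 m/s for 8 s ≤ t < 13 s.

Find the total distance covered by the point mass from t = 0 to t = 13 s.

Distance (not displacement) is the total path length: add the absolute areas under v-t.
0–2 s: |-5| × 2 = 10 m
2–3 s: |-6| × 1 = 6 m
3–8 s: |1| × 5 = 5 m
8–13 s: |8| × 5 = 40 m
Total distance = 61 m

61 m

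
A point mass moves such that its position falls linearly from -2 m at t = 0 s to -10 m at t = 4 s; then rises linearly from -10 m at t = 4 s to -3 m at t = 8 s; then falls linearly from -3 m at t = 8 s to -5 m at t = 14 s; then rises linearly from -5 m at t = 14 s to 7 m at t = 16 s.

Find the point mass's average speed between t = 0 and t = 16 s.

Average speed = (total path length)/(elapsed time); on a piecewise-linear x-t graph the path length is Σ|Δx|.
0–4 s: |Δx| = |-10 − -2| = 8 m
4–8 s: |Δx| = |-3 − -10| = 7 m
8–14 s: |Δx| = |-5 − -3| = 2 m
14–16 s: |Δx| = |7 − -5| = 12 m
Total path = 29 m; average speed = 29/16 = 1.8125 m/s.

1.8125 m/s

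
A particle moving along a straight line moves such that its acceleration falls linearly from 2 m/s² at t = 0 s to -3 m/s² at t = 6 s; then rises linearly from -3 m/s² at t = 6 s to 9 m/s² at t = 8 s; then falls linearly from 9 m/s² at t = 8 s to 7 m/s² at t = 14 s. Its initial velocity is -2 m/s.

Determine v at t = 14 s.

49 m/s

Δv equals the area under the a-t graph; then v = v₀ + Δv.
0–6 s: ½(2 + -3)(6) = -3 m/s
6–8 s: ½(-3 + 9)(2) = 6 m/s
8–14 s: ½(9 + 7)(6) = 48 m/s
Δv = 51 m/s, so v(14) = -2 + (51) = 49 m/s.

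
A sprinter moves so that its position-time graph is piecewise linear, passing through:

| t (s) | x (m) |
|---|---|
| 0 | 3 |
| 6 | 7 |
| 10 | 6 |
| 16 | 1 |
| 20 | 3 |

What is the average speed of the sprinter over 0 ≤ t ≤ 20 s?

Average speed = (total path length)/(elapsed time); on a piecewise-linear x-t graph the path length is Σ|Δx|.
0–6 s: |Δx| = |7 − 3| = 4 m
6–10 s: |Δx| = |6 − 7| = 1 m
10–16 s: |Δx| = |1 − 6| = 5 m
16–20 s: |Δx| = |3 − 1| = 2 m
Total path = 12 m; average speed = 12/20 = 0.6 m/s.

0.6 m/s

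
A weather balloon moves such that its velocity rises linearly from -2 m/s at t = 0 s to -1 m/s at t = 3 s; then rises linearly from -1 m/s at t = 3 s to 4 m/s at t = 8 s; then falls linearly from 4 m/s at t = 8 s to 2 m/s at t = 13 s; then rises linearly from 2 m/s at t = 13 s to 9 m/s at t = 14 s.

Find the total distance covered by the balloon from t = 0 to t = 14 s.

33.5 m

Distance (not displacement) is the total path length: add the absolute areas under v-t.
0–3 s: |½(-2 + -1)(3)| = 4.5 m
3–8 s: v = 0 at t = 4 s; triangle areas 0.5 + 8 = 8.5 m
8–13 s: |½(4 + 2)(5)| = 15 m
13–14 s: |½(2 + 9)(1)| = 5.5 m
Total distance = 33.5 m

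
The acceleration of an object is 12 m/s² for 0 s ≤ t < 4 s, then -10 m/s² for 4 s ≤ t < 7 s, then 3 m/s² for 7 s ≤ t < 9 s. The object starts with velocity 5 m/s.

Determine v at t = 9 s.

29 m/s

Δv equals the area under the a-t graph; then v = v₀ + Δv.
0–4 s: 12 × 4 = 48 m/s
4–7 s: -10 × 3 = -30 m/s
7–9 s: 3 × 2 = 6 m/s
Δv = 24 m/s, so v(9) = 5 + (24) = 29 m/s.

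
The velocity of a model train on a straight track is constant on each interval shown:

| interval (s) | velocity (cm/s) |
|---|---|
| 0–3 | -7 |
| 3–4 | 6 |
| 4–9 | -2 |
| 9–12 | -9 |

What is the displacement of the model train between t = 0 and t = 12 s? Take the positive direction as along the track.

Net displacement equals the area under the velocity-time graph (areas below the axis count negative).
0–3 s: -7 × 3 = -21 cm
3–4 s: 6 × 1 = 6 cm
4–9 s: -2 × 5 = -10 cm
9–12 s: -9 × 3 = -27 cm
Net displacement = -52 cm

-52 cm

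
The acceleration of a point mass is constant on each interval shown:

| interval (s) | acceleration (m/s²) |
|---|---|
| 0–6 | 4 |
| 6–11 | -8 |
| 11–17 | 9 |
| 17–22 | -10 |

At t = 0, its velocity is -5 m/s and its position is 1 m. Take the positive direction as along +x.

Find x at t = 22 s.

On each constant-a segment, Δv = aΔt and Δx = v₀Δt + ½aΔt²; chain segment to segment.
0–6 s: v starts -5 m/s; Δx = -5·6 + ½·4·6² = 42 m; v ends 19 m/s.
6–11 s: v starts 19 m/s; Δx = 19·5 + ½·-8·5² = -5 m; v ends -21 m/s.
11–17 s: v starts -21 m/s; Δx = -21·6 + ½·9·6² = 36 m; v ends 33 m/s.
17–22 s: v starts 33 m/s; Δx = 33·5 + ½·-10·5² = 40 m; v ends -17 m/s.
x(22) = 1 + Σ Δx = 114 m.

114 m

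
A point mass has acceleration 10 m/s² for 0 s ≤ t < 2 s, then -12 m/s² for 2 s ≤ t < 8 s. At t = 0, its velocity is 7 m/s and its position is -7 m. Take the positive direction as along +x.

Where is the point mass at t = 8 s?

On each constant-a segment, Δv = aΔt and Δx = v₀Δt + ½aΔt²; chain segment to segment.
0–2 s: v starts 7 m/s; Δx = 7·2 + ½·10·2² = 34 m; v ends 27 m/s.
2–8 s: v starts 27 m/s; Δx = 27·6 + ½·-12·6² = -54 m; v ends -45 m/s.
x(8) = -7 + Σ Δx = -27 m.

-27 m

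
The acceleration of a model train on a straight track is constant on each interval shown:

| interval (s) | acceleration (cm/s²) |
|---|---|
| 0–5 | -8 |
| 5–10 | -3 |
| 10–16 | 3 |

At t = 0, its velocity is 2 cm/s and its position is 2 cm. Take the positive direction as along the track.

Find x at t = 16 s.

On each constant-a segment, Δv = aΔt and Δx = v₀Δt + ½aΔt²; chain segment to segment.
0–5 s: v starts 2 cm/s; Δx = 2·5 + ½·-8·5² = -90 cm; v ends -38 cm/s.
5–10 s: v starts -38 cm/s; Δx = -38·5 + ½·-3·5² = -227.5 cm; v ends -53 cm/s.
10–16 s: v starts -53 cm/s; Δx = -53·6 + ½·3·6² = -264 cm; v ends -35 cm/s.
x(16) = 2 + Σ Δx = -579.5 cm.

-579.5 cm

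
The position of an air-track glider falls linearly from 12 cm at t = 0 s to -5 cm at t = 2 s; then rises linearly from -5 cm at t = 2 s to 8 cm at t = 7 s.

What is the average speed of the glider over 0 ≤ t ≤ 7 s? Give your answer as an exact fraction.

Average speed = (total path length)/(elapsed time); on a piecewise-linear x-t graph the path length is Σ|Δx|.
0–2 s: |Δx| = |-5 − 12| = 17 cm
2–7 s: |Δx| = |8 − -5| = 13 cm
Total path = 30 cm; average speed = 30/7 = 30/7 cm/s.

30/7 cm/s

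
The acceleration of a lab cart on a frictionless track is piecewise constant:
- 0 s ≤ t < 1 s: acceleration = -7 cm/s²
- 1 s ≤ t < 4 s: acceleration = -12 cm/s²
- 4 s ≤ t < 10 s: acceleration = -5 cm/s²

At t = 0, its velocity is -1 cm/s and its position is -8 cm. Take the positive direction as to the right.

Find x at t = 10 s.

-444.5 cm

On each constant-a segment, Δv = aΔt and Δx = v₀Δt + ½aΔt²; chain segment to segment.
0–1 s: v starts -1 cm/s; Δx = -1·1 + ½·-7·1² = -4.5 cm; v ends -8 cm/s.
1–4 s: v starts -8 cm/s; Δx = -8·3 + ½·-12·3² = -78 cm; v ends -44 cm/s.
4–10 s: v starts -44 cm/s; Δx = -44·6 + ½·-5·6² = -354 cm; v ends -74 cm/s.
x(10) = -8 + Σ Δx = -444.5 cm.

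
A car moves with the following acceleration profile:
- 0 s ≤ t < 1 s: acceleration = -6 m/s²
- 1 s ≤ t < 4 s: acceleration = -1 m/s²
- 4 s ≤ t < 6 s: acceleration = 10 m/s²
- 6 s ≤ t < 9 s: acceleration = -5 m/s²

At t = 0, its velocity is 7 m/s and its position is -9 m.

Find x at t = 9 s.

41 m

On each constant-a segment, Δv = aΔt and Δx = v₀Δt + ½aΔt²; chain segment to segment.
0–1 s: v starts 7 m/s; Δx = 7·1 + ½·-6·1² = 4 m; v ends 1 m/s.
1–4 s: v starts 1 m/s; Δx = 1·3 + ½·-1·3² = -1.5 m; v ends -2 m/s.
4–6 s: v starts -2 m/s; Δx = -2·2 + ½·10·2² = 16 m; v ends 18 m/s.
6–9 s: v starts 18 m/s; Δx = 18·3 + ½·-5·3² = 31.5 m; v ends 3 m/s.
x(9) = -9 + Σ Δx = 41 m.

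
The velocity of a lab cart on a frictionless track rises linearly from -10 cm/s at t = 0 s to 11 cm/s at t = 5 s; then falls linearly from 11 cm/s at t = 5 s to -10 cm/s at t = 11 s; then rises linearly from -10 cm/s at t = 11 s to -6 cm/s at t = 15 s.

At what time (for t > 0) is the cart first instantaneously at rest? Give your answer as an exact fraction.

v changes sign on 0–5 s (from -10 to 11); the graph is linear there, so v = 0 at t = 0 + (10)·(5 − 0)/(11 − -10) = 50/21 s.

t = 50/21 s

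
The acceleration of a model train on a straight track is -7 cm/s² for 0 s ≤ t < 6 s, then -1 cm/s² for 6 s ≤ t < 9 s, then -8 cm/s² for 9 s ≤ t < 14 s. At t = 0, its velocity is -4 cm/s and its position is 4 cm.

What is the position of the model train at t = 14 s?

-633.5 cm

On each constant-a segment, Δv = aΔt and Δx = v₀Δt + ½aΔt²; chain segment to segment.
0–6 s: v starts -4 cm/s; Δx = -4·6 + ½·-7·6² = -150 cm; v ends -46 cm/s.
6–9 s: v starts -46 cm/s; Δx = -46·3 + ½·-1·3² = -142.5 cm; v ends -49 cm/s.
9–14 s: v starts -49 cm/s; Δx = -49·5 + ½·-8·5² = -345 cm; v ends -89 cm/s.
x(14) = 4 + Σ Δx = -633.5 cm.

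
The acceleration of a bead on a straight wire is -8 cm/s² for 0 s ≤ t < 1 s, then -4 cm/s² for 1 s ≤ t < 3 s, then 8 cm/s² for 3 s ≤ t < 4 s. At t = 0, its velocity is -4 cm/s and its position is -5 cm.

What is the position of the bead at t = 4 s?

On each constant-a segment, Δv = aΔt and Δx = v₀Δt + ½aΔt²; chain segment to segment.
0–1 s: v starts -4 cm/s; Δx = -4·1 + ½·-8·1² = -8 cm; v ends -12 cm/s.
1–3 s: v starts -12 cm/s; Δx = -12·2 + ½·-4·2² = -32 cm; v ends -20 cm/s.
3–4 s: v starts -20 cm/s; Δx = -20·1 + ½·8·1² = -16 cm; v ends -12 cm/s.
x(4) = -5 + Σ Δx = -61 cm.

-61 cm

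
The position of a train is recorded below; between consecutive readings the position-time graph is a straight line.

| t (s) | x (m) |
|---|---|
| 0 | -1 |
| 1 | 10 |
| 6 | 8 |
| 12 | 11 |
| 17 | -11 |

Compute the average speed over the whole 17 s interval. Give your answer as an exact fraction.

Average speed = (total path length)/(elapsed time); on a piecewise-linear x-t graph the path length is Σ|Δx|.
0–1 s: |Δx| = |10 − -1| = 11 m
1–6 s: |Δx| = |8 − 10| = 2 m
6–12 s: |Δx| = |11 − 8| = 3 m
12–17 s: |Δx| = |-11 − 11| = 22 m
Total path = 38 m; average speed = 38/17 = 38/17 m/s.

38/17 m/s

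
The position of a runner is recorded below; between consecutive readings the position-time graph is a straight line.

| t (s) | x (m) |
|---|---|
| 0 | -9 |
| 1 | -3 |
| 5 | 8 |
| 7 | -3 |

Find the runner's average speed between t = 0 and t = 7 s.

Average speed = (total path length)/(elapsed time); on a piecewise-linear x-t graph the path length is Σ|Δx|.
0–1 s: |Δx| = |-3 − -9| = 6 m
1–5 s: |Δx| = |8 − -3| = 11 m
5–7 s: |Δx| = |-3 − 8| = 11 m
Total path = 28 m; average speed = 28/7 = 4 m/s.

4 m/s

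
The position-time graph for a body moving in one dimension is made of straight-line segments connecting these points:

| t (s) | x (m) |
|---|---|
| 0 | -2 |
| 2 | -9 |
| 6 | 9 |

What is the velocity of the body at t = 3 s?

Velocity is the slope of the x-t graph on 2–6 s: (9 − -9)/(6 − 2) = 4.5 m/s.

4.5 m/s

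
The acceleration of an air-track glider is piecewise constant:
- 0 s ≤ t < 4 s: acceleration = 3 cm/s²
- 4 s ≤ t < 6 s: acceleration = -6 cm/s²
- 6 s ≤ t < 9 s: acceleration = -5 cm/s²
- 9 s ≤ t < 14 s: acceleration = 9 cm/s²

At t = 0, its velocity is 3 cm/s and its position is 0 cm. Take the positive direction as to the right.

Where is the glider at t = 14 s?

93 cm

On each constant-a segment, Δv = aΔt and Δx = v₀Δt + ½aΔt²; chain segment to segment.
0–4 s: v starts 3 cm/s; Δx = 3·4 + ½·3·4² = 36 cm; v ends 15 cm/s.
4–6 s: v starts 15 cm/s; Δx = 15·2 + ½·-6·2² = 18 cm; v ends 3 cm/s.
6–9 s: v starts 3 cm/s; Δx = 3·3 + ½·-5·3² = -13.5 cm; v ends -12 cm/s.
9–14 s: v starts -12 cm/s; Δx = -12·5 + ½·9·5² = 52.5 cm; v ends 33 cm/s.
x(14) = 0 + Σ Δx = 93 cm.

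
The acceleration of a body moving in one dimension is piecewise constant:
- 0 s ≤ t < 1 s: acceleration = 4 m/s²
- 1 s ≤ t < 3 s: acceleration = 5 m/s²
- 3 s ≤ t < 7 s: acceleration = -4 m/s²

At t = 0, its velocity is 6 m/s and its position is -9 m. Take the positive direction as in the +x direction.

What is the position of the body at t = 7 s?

77 m

On each constant-a segment, Δv = aΔt and Δx = v₀Δt + ½aΔt²; chain segment to segment.
0–1 s: v starts 6 m/s; Δx = 6·1 + ½·4·1² = 8 m; v ends 10 m/s.
1–3 s: v starts 10 m/s; Δx = 10·2 + ½·5·2² = 30 m; v ends 20 m/s.
3–7 s: v starts 20 m/s; Δx = 20·4 + ½·-4·4² = 48 m; v ends 4 m/s.
x(7) = -9 + Σ Δx = 77 m.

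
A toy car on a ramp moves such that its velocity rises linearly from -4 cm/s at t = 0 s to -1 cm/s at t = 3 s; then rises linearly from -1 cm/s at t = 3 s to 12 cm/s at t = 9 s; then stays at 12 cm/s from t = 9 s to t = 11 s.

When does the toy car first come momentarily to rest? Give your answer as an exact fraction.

v changes sign on 3–9 s (from -1 to 12); the graph is linear there, so v = 0 at t = 3 + (1)·(9 − 3)/(12 − -1) = 45/13 s.

t = 45/13 s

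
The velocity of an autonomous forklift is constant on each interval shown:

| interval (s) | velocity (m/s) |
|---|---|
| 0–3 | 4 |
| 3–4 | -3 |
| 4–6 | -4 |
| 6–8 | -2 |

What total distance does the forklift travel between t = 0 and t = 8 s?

27 m

Distance (not displacement) is the total path length: add the absolute areas under v-t.
0–3 s: |4| × 3 = 12 m
3–4 s: |-3| × 1 = 3 m
4–6 s: |-4| × 2 = 8 m
6–8 s: |-2| × 2 = 4 m
Total distance = 27 m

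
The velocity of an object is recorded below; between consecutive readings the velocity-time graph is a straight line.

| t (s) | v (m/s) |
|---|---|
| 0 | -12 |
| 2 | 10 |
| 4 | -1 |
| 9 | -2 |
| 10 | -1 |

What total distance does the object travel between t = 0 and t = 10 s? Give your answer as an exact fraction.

322/11 m

Distance (not displacement) is the total path length: add the absolute areas under v-t.
0–2 s: v = 0 at t = 12/11 s; triangle areas 72/11 + 50/11 = 122/11 m
2–4 s: v = 0 at t = 42/11 s; triangle areas 100/11 + 1/11 = 101/11 m
4–9 s: |½(-1 + -2)(5)| = 7.5 m
9–10 s: |½(-2 + -1)(1)| = 1.5 m
Total distance = 322/11 m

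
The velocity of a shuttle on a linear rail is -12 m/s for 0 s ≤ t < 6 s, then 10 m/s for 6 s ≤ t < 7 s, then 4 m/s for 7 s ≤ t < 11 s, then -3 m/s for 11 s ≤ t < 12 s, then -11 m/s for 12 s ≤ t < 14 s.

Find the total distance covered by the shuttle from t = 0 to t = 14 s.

123 m

Total distance travelled is ∫|v| dt — sum the magnitudes of each area piece.
0–6 s: |-12| × 6 = 72 m
6–7 s: |10| × 1 = 10 m
7–11 s: |4| × 4 = 16 m
11–12 s: |-3| × 1 = 3 m
12–14 s: |-11| × 2 = 22 m
Total distance = 123 m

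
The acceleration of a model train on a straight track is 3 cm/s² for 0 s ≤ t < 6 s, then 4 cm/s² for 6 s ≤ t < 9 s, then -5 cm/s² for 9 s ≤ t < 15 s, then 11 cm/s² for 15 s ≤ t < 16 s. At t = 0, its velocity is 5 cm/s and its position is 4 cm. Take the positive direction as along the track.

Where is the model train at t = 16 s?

305.5 cm

On each constant-a segment, Δv = aΔt and Δx = v₀Δt + ½aΔt²; chain segment to segment.
0–6 s: v starts 5 cm/s; Δx = 5·6 + ½·3·6² = 84 cm; v ends 23 cm/s.
6–9 s: v starts 23 cm/s; Δx = 23·3 + ½·4·3² = 87 cm; v ends 35 cm/s.
9–15 s: v starts 35 cm/s; Δx = 35·6 + ½·-5·6² = 120 cm; v ends 5 cm/s.
15–16 s: v starts 5 cm/s; Δx = 5·1 + ½·11·1² = 10.5 cm; v ends 16 cm/s.
x(16) = 4 + Σ Δx = 305.5 cm.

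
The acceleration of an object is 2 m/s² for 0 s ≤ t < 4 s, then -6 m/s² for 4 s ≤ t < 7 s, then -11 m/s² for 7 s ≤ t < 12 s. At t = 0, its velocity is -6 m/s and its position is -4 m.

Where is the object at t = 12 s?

On each constant-a segment, Δv = aΔt and Δx = v₀Δt + ½aΔt²; chain segment to segment.
0–4 s: v starts -6 m/s; Δx = -6·4 + ½·2·4² = -8 m; v ends 2 m/s.
4–7 s: v starts 2 m/s; Δx = 2·3 + ½·-6·3² = -21 m; v ends -16 m/s.
7–12 s: v starts -16 m/s; Δx = -16·5 + ½·-11·5² = -217.5 m; v ends -71 m/s.
x(12) = -4 + Σ Δx = -250.5 m.

-250.5 m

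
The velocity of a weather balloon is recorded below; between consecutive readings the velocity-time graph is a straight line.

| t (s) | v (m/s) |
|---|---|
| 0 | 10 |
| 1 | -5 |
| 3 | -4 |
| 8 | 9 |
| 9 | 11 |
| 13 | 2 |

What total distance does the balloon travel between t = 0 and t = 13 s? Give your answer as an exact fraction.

2645/39 m

Distance (not displacement) is the total path length: add the absolute areas under v-t.
0–1 s: v = 0 at t = 2/3 s; triangle areas 10/3 + 5/6 = 25/6 m
1–3 s: |½(-5 + -4)(2)| = 9 m
3–8 s: v = 0 at t = 59/13 s; triangle areas 40/13 + 405/26 = 485/26 m
8–9 s: |½(9 + 11)(1)| = 10 m
9–13 s: |½(11 + 2)(4)| = 26 m
Total distance = 2645/39 m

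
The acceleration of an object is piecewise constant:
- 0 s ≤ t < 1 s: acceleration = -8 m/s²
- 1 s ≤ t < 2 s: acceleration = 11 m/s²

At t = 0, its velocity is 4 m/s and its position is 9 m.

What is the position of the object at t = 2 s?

10.5 m

On each constant-a segment, Δv = aΔt and Δx = v₀Δt + ½aΔt²; chain segment to segment.
0–1 s: v starts 4 m/s; Δx = 4·1 + ½·-8·1² = 0 m; v ends -4 m/s.
1–2 s: v starts -4 m/s; Δx = -4·1 + ½·11·1² = 1.5 m; v ends 7 m/s.
x(2) = 9 + Σ Δx = 10.5 m.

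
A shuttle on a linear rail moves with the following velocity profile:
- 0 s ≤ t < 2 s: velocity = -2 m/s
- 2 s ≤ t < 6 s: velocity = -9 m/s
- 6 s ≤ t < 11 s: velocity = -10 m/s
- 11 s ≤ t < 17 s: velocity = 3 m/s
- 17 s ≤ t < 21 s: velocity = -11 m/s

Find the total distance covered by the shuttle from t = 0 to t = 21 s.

152 m

Distance (not displacement) is the total path length: add the absolute areas under v-t.
0–2 s: |-2| × 2 = 4 m
2–6 s: |-9| × 4 = 36 m
6–11 s: |-10| × 5 = 50 m
11–17 s: |3| × 6 = 18 m
17–21 s: |-11| × 4 = 44 m
Total distance = 152 m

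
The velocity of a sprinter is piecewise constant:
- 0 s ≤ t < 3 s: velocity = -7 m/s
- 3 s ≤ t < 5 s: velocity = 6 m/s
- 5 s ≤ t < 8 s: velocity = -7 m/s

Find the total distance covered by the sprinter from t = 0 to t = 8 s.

Total distance travelled is ∫|v| dt — sum the magnitudes of each area piece.
0–3 s: |-7| × 3 = 21 m
3–5 s: |6| × 2 = 12 m
5–8 s: |-7| × 3 = 21 m
Total distance = 54 m

54 m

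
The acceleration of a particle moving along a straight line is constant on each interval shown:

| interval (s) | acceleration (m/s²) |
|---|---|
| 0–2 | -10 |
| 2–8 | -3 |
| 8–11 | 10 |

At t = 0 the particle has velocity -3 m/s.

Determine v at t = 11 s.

Δv equals the area under the a-t graph; then v = v₀ + Δv.
0–2 s: -10 × 2 = -20 m/s
2–8 s: -3 × 6 = -18 m/s
8–11 s: 10 × 3 = 30 m/s
Δv = -8 m/s, so v(11) = -3 + (-8) = -11 m/s.

-11 m/s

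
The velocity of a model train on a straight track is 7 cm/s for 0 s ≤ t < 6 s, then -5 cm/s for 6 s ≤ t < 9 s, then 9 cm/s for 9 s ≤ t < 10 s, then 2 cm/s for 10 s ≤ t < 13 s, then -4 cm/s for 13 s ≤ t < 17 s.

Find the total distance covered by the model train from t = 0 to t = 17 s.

88 cm

Total distance travelled is ∫|v| dt — sum the magnitudes of each area piece.
0–6 s: |7| × 6 = 42 cm
6–9 s: |-5| × 3 = 15 cm
9–10 s: |9| × 1 = 9 cm
10–13 s: |2| × 3 = 6 cm
13–17 s: |-4| × 4 = 16 cm
Total distance = 88 cm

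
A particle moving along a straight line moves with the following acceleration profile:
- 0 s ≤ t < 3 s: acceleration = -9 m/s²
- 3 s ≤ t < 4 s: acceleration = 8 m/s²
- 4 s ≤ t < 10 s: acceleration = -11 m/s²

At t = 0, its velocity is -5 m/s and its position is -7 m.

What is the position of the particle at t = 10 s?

-432.5 m

On each constant-a segment, Δv = aΔt and Δx = v₀Δt + ½aΔt²; chain segment to segment.
0–3 s: v starts -5 m/s; Δx = -5·3 + ½·-9·3² = -55.5 m; v ends -32 m/s.
3–4 s: v starts -32 m/s; Δx = -32·1 + ½·8·1² = -28 m; v ends -24 m/s.
4–10 s: v starts -24 m/s; Δx = -24·6 + ½·-11·6² = -342 m; v ends -90 m/s.
x(10) = -7 + Σ Δx = -432.5 m.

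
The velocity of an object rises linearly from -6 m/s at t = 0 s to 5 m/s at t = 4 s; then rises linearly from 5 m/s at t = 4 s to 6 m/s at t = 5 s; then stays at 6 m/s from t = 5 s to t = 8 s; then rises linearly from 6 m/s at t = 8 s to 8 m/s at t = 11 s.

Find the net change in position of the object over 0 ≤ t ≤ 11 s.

42.5 m

Net displacement equals the area under the velocity-time graph (areas below the axis count negative).
0–4 s: ½(-6 + 5)(4) = -2 m
4–5 s: ½(5 + 6)(1) = 5.5 m
5–8 s: 6 × 3 = 18 m
8–11 s: ½(6 + 8)(3) = 21 m
Net displacement = 42.5 m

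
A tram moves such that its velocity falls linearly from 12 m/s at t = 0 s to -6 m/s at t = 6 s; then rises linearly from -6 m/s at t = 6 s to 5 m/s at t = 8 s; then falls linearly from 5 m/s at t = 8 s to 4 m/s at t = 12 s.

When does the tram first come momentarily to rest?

v changes sign on 0–6 s (from 12 to -6); the graph is linear there, so v = 0 at t = 0 + (-12)·(6 − 0)/(-6 − 12) = 4 s.

t = 4 s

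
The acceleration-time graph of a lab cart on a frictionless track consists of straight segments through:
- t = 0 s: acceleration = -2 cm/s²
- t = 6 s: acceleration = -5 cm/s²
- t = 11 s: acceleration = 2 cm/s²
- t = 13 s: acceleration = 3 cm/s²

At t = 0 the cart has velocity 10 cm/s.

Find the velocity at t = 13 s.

Δv equals the area under the a-t graph; then v = v₀ + Δv.
0–6 s: ½(-2 + -5)(6) = -21 cm/s
6–11 s: ½(-5 + 2)(5) = -7.5 cm/s
11–13 s: ½(2 + 3)(2) = 5 cm/s
Δv = -23.5 cm/s, so v(13) = 10 + (-23.5) = -13.5 cm/s.

-13.5 cm/s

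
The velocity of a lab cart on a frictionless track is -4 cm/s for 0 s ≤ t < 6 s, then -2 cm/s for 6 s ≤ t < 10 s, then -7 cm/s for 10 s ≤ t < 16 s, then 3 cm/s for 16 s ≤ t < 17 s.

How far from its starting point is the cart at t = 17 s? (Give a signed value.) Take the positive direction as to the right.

-71 cm

Net displacement equals the area under the velocity-time graph (areas below the axis count negative).
0–6 s: -4 × 6 = -24 cm
6–10 s: -2 × 4 = -8 cm
10–16 s: -7 × 6 = -42 cm
16–17 s: 3 × 1 = 3 cm
Net displacement = -71 cm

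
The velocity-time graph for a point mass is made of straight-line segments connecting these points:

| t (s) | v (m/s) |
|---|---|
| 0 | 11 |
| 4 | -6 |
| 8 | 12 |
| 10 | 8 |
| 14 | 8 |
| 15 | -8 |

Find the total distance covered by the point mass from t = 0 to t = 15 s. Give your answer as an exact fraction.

Distance (not displacement) is the total path length: add the absolute areas under v-t.
0–4 s: v = 0 at t = 44/17 s; triangle areas 242/17 + 72/17 = 314/17 m
4–8 s: v = 0 at t = 16/3 s; triangle areas 4 + 16 = 20 m
8–10 s: |½(12 + 8)(2)| = 20 m
10–14 s: |8| × 4 = 32 m
14–15 s: v = 0 at t = 14.5 s; triangle areas 2 + 2 = 4 m
Total distance = 1606/17 m

1606/17 m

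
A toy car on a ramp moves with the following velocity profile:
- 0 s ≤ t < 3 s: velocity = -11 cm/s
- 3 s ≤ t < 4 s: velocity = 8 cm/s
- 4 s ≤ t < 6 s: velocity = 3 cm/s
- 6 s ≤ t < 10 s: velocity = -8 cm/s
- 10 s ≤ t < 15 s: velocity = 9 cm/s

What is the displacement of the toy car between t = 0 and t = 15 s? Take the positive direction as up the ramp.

Net displacement equals the area under the velocity-time graph (areas below the axis count negative).
0–3 s: -11 × 3 = -33 cm
3–4 s: 8 × 1 = 8 cm
4–6 s: 3 × 2 = 6 cm
6–10 s: -8 × 4 = -32 cm
10–15 s: 9 × 5 = 45 cm
Net displacement = -6 cm

-6 cm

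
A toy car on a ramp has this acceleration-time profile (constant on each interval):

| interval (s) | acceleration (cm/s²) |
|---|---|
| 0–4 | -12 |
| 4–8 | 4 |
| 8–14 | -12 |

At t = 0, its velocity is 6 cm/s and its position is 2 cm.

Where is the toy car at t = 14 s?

On each constant-a segment, Δv = aΔt and Δx = v₀Δt + ½aΔt²; chain segment to segment.
0–4 s: v starts 6 cm/s; Δx = 6·4 + ½·-12·4² = -72 cm; v ends -42 cm/s.
4–8 s: v starts -42 cm/s; Δx = -42·4 + ½·4·4² = -136 cm; v ends -26 cm/s.
8–14 s: v starts -26 cm/s; Δx = -26·6 + ½·-12·6² = -372 cm; v ends -98 cm/s.
x(14) = 2 + Σ Δx = -578 cm.

-578 cm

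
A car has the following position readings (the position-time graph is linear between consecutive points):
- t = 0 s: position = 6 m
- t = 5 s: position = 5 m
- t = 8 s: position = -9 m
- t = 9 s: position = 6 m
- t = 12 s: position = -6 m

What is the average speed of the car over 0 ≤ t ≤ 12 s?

Average speed = (total path length)/(elapsed time); on a piecewise-linear x-t graph the path length is Σ|Δx|.
0–5 s: |Δx| = |5 − 6| = 1 m
5–8 s: |Δx| = |-9 − 5| = 14 m
8–9 s: |Δx| = |6 − -9| = 15 m
9–12 s: |Δx| = |-6 − 6| = 12 m
Total path = 42 m; average speed = 42/12 = 3.5 m/s.

3.5 m/s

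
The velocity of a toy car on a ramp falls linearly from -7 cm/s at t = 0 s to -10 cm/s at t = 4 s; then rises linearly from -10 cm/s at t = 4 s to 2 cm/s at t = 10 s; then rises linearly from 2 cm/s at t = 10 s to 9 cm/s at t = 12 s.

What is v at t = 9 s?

0 cm/s

On 4–10 s the graph is linear from -10 to 2 cm/s: v(9) = -10 + (2 − -10)·(9 − 4)/(10 − 4) = 0 cm/s.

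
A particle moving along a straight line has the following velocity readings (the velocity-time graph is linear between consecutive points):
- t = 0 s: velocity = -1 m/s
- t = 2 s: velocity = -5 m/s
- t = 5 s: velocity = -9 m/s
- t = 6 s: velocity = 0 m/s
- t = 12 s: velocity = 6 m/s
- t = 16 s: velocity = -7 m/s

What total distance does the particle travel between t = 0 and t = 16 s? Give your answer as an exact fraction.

1627/26 m

Distance (not displacement) is the total path length: add the absolute areas under v-t.
0–2 s: |½(-1 + -5)(2)| = 6 m
2–5 s: |½(-5 + -9)(3)| = 21 m
5–6 s: |½(-9 + 0)(1)| = 4.5 m
6–12 s: |½(0 + 6)(6)| = 18 m
12–16 s: v = 0 at t = 180/13 s; triangle areas 72/13 + 98/13 = 170/13 m
Total distance = 1627/26 m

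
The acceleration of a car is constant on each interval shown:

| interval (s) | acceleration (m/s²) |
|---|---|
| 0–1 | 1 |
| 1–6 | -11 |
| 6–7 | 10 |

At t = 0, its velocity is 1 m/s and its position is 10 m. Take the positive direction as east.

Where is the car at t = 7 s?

-164 m

On each constant-a segment, Δv = aΔt and Δx = v₀Δt + ½aΔt²; chain segment to segment.
0–1 s: v starts 1 m/s; Δx = 1·1 + ½·1·1² = 1.5 m; v ends 2 m/s.
1–6 s: v starts 2 m/s; Δx = 2·5 + ½·-11·5² = -127.5 m; v ends -53 m/s.
6–7 s: v starts -53 m/s; Δx = -53·1 + ½·10·1² = -48 m; v ends -43 m/s.
x(7) = 10 + Σ Δx = -164 m.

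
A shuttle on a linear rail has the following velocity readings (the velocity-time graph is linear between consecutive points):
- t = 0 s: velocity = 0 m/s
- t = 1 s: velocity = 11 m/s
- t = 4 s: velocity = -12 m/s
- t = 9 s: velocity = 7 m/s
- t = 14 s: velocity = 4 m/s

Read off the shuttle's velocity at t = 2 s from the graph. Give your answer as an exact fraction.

On 1–4 s the graph is linear from 11 to -12 m/s: v(2) = 11 + (-12 − 11)·(2 − 1)/(4 − 1) = 10/3 m/s.

10/3 m/s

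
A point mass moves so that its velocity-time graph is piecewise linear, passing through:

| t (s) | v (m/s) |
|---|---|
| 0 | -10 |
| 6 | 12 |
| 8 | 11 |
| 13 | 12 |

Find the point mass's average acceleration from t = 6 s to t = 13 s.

0 m/s²

Average acceleration = Δv/Δt = (12 − 12)/(13 − 6) = 0 m/s².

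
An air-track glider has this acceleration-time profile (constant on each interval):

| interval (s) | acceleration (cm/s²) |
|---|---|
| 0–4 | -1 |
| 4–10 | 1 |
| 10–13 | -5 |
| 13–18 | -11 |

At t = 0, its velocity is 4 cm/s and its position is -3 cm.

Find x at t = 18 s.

On each constant-a segment, Δv = aΔt and Δx = v₀Δt + ½aΔt²; chain segment to segment.
0–4 s: v starts 4 cm/s; Δx = 4·4 + ½·-1·4² = 8 cm; v ends 0 cm/s.
4–10 s: v starts 0 cm/s; Δx = 0·6 + ½·1·6² = 18 cm; v ends 6 cm/s.
10–13 s: v starts 6 cm/s; Δx = 6·3 + ½·-5·3² = -4.5 cm; v ends -9 cm/s.
13–18 s: v starts -9 cm/s; Δx = -9·5 + ½·-11·5² = -182.5 cm; v ends -64 cm/s.
x(18) = -3 + Σ Δx = -164 cm.

-164 cm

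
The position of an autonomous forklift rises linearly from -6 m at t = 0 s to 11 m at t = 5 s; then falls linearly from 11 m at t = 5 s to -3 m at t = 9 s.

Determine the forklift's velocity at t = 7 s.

Velocity is the slope of the x-t graph on 5–9 s: (-3 − 11)/(9 − 5) = -3.5 m/s.

-3.5 m/s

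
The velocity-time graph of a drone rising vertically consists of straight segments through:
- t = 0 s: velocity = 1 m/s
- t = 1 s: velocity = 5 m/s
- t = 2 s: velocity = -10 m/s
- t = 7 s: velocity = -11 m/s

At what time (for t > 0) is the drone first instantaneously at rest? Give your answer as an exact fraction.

t = 4/3 s

v changes sign on 1–2 s (from 5 to -10); the graph is linear there, so v = 0 at t = 1 + (-5)·(2 − 1)/(-10 − 5) = 4/3 s.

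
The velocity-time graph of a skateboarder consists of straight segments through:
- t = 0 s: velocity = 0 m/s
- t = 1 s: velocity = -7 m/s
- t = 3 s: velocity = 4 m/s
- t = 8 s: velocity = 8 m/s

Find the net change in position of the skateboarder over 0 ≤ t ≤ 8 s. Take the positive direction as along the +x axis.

23.5 m

Displacement is the signed area under the v-t curve.
0–1 s: ½(0 + -7)(1) = -3.5 m
1–3 s: ½(-7 + 4)(2) = -3 m
3–8 s: ½(4 + 8)(5) = 30 m
Net displacement = 23.5 m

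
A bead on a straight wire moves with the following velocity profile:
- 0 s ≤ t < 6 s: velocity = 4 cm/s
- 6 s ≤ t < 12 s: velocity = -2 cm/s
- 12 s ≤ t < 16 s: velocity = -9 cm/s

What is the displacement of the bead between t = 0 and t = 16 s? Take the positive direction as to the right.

Net displacement equals the area under the velocity-time graph (areas below the axis count negative).
0–6 s: 4 × 6 = 24 cm
6–12 s: -2 × 6 = -12 cm
12–16 s: -9 × 4 = -36 cm
Net displacement = -24 cm

-24 cm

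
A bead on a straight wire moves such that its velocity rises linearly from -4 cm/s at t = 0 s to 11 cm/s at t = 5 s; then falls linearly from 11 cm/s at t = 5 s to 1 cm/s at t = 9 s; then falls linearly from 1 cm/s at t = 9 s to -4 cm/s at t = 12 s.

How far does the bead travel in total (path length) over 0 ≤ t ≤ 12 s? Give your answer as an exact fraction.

779/15 cm

Total distance travelled is ∫|v| dt — sum the magnitudes of each area piece.
0–5 s: v = 0 at t = 4/3 s; triangle areas 8/3 + 121/6 = 137/6 cm
5–9 s: |½(11 + 1)(4)| = 24 cm
9–12 s: v = 0 at t = 9.6 s; triangle areas 0.3 + 4.8 = 5.1 cm
Total distance = 779/15 cm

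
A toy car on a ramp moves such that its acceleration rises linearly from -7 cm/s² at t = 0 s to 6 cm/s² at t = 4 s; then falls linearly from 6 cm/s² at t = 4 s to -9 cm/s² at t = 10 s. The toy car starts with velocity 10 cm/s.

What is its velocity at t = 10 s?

Δv equals the area under the a-t graph; then v = v₀ + Δv.
0–4 s: ½(-7 + 6)(4) = -2 cm/s
4–10 s: ½(6 + -9)(6) = -9 cm/s
Δv = -11 cm/s, so v(10) = 10 + (-11) = -1 cm/s.

-1 cm/s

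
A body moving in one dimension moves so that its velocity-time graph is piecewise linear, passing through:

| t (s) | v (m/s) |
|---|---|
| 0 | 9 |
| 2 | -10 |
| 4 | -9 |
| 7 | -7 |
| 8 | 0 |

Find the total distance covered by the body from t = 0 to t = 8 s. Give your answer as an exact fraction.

Distance (not displacement) is the total path length: add the absolute areas under v-t.
0–2 s: v = 0 at t = 18/19 s; triangle areas 81/19 + 100/19 = 181/19 m
2–4 s: |½(-10 + -9)(2)| = 19 m
4–7 s: |½(-9 + -7)(3)| = 24 m
7–8 s: |½(-7 + 0)(1)| = 3.5 m
Total distance = 2129/38 m

2129/38 m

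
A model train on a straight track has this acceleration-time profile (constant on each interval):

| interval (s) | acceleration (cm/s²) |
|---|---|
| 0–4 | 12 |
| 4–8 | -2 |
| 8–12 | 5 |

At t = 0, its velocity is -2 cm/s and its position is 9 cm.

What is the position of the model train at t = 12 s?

457 cm

On each constant-a segment, Δv = aΔt and Δx = v₀Δt + ½aΔt²; chain segment to segment.
0–4 s: v starts -2 cm/s; Δx = -2·4 + ½·12·4² = 88 cm; v ends 46 cm/s.
4–8 s: v starts 46 cm/s; Δx = 46·4 + ½·-2·4² = 168 cm; v ends 38 cm/s.
8–12 s: v starts 38 cm/s; Δx = 38·4 + ½·5·4² = 192 cm; v ends 58 cm/s.
x(12) = 9 + Σ Δx = 457 cm.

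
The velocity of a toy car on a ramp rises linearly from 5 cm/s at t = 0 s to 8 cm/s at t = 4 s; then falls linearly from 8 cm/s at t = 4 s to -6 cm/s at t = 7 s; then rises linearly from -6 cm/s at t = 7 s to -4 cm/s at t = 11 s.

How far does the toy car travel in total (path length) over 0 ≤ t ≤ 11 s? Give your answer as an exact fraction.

Total distance travelled is ∫|v| dt — sum the magnitudes of each area piece.
0–4 s: |½(5 + 8)(4)| = 26 cm
4–7 s: v = 0 at t = 40/7 s; triangle areas 48/7 + 27/7 = 75/7 cm
7–11 s: |½(-6 + -4)(4)| = 20 cm
Total distance = 397/7 cm

397/7 cm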